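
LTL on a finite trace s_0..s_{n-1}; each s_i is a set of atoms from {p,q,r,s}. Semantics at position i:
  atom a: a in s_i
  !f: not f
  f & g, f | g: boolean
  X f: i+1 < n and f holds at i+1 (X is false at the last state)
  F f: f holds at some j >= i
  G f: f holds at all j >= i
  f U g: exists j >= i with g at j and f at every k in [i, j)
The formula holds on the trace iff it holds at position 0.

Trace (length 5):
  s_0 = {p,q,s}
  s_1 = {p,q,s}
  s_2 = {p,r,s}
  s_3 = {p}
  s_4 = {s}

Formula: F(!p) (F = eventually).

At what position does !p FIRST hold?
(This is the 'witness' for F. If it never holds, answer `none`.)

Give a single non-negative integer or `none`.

s_0={p,q,s}: !p=False p=True
s_1={p,q,s}: !p=False p=True
s_2={p,r,s}: !p=False p=True
s_3={p}: !p=False p=True
s_4={s}: !p=True p=False
F(!p) holds; first witness at position 4.

Answer: 4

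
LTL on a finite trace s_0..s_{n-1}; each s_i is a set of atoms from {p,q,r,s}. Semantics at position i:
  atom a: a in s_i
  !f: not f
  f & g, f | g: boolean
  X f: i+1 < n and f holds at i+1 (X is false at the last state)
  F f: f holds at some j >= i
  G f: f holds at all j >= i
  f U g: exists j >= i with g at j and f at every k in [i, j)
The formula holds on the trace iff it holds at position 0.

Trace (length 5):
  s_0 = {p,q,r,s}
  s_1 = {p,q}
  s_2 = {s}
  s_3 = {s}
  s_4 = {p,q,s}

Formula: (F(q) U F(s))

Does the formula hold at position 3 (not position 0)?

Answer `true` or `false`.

s_0={p,q,r,s}: (F(q) U F(s))=True F(q)=True q=True F(s)=True s=True
s_1={p,q}: (F(q) U F(s))=True F(q)=True q=True F(s)=True s=False
s_2={s}: (F(q) U F(s))=True F(q)=True q=False F(s)=True s=True
s_3={s}: (F(q) U F(s))=True F(q)=True q=False F(s)=True s=True
s_4={p,q,s}: (F(q) U F(s))=True F(q)=True q=True F(s)=True s=True
Evaluating at position 3: result = True

Answer: true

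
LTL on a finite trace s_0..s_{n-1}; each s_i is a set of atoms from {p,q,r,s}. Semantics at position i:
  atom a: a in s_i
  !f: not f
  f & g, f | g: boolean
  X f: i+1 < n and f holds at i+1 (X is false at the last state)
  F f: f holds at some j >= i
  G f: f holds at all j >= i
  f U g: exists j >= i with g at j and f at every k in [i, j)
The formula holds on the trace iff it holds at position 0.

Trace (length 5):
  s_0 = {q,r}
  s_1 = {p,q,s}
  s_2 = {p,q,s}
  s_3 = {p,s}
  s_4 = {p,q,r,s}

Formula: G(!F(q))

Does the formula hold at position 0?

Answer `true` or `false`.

s_0={q,r}: G(!F(q))=False !F(q)=False F(q)=True q=True
s_1={p,q,s}: G(!F(q))=False !F(q)=False F(q)=True q=True
s_2={p,q,s}: G(!F(q))=False !F(q)=False F(q)=True q=True
s_3={p,s}: G(!F(q))=False !F(q)=False F(q)=True q=False
s_4={p,q,r,s}: G(!F(q))=False !F(q)=False F(q)=True q=True

Answer: false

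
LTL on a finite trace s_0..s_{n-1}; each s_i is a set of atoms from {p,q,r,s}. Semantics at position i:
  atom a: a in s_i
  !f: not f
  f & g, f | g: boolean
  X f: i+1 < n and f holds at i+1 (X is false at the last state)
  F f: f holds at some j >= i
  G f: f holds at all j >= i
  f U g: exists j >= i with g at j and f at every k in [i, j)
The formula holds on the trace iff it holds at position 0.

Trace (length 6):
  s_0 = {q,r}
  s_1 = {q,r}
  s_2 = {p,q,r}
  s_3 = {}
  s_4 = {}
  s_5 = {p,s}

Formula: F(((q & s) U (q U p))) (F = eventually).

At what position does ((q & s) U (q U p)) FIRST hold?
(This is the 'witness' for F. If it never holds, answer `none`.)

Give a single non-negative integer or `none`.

s_0={q,r}: ((q & s) U (q U p))=True (q & s)=False q=True s=False (q U p)=True p=False
s_1={q,r}: ((q & s) U (q U p))=True (q & s)=False q=True s=False (q U p)=True p=False
s_2={p,q,r}: ((q & s) U (q U p))=True (q & s)=False q=True s=False (q U p)=True p=True
s_3={}: ((q & s) U (q U p))=False (q & s)=False q=False s=False (q U p)=False p=False
s_4={}: ((q & s) U (q U p))=False (q & s)=False q=False s=False (q U p)=False p=False
s_5={p,s}: ((q & s) U (q U p))=True (q & s)=False q=False s=True (q U p)=True p=True
F(((q & s) U (q U p))) holds; first witness at position 0.

Answer: 0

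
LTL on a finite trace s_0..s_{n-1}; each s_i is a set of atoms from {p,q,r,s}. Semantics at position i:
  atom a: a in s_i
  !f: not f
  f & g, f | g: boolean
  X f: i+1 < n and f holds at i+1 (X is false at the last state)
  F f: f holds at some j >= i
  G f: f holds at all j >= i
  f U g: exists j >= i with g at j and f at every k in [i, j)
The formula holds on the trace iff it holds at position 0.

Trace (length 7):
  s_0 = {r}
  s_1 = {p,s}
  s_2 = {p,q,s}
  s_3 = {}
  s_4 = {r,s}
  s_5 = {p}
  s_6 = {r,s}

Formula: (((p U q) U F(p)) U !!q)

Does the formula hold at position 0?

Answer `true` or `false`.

Answer: true

Derivation:
s_0={r}: (((p U q) U F(p)) U !!q)=True ((p U q) U F(p))=True (p U q)=False p=False q=False F(p)=True !!q=False !q=True
s_1={p,s}: (((p U q) U F(p)) U !!q)=True ((p U q) U F(p))=True (p U q)=True p=True q=False F(p)=True !!q=False !q=True
s_2={p,q,s}: (((p U q) U F(p)) U !!q)=True ((p U q) U F(p))=True (p U q)=True p=True q=True F(p)=True !!q=True !q=False
s_3={}: (((p U q) U F(p)) U !!q)=False ((p U q) U F(p))=True (p U q)=False p=False q=False F(p)=True !!q=False !q=True
s_4={r,s}: (((p U q) U F(p)) U !!q)=False ((p U q) U F(p))=True (p U q)=False p=False q=False F(p)=True !!q=False !q=True
s_5={p}: (((p U q) U F(p)) U !!q)=False ((p U q) U F(p))=True (p U q)=False p=True q=False F(p)=True !!q=False !q=True
s_6={r,s}: (((p U q) U F(p)) U !!q)=False ((p U q) U F(p))=False (p U q)=False p=False q=False F(p)=False !!q=False !q=True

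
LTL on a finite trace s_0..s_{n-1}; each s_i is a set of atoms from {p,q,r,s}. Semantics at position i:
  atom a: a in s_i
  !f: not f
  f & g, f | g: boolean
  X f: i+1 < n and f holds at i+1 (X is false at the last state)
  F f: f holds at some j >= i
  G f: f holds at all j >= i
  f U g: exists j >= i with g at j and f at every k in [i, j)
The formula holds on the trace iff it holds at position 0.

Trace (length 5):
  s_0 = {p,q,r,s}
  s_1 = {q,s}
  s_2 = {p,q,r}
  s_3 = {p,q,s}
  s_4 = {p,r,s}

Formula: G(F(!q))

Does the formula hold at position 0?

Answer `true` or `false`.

s_0={p,q,r,s}: G(F(!q))=True F(!q)=True !q=False q=True
s_1={q,s}: G(F(!q))=True F(!q)=True !q=False q=True
s_2={p,q,r}: G(F(!q))=True F(!q)=True !q=False q=True
s_3={p,q,s}: G(F(!q))=True F(!q)=True !q=False q=True
s_4={p,r,s}: G(F(!q))=True F(!q)=True !q=True q=False

Answer: true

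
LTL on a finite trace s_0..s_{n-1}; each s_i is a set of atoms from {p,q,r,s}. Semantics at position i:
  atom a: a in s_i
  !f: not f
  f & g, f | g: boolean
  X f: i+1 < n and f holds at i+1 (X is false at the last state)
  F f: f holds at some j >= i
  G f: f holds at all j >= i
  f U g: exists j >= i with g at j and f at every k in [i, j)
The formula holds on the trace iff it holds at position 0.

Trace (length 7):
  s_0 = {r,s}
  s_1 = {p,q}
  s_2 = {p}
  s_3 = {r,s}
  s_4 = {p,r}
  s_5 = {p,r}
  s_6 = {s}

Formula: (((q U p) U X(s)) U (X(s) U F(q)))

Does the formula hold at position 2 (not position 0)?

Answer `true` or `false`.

Answer: false

Derivation:
s_0={r,s}: (((q U p) U X(s)) U (X(s) U F(q)))=True ((q U p) U X(s))=False (q U p)=False q=False p=False X(s)=False s=True (X(s) U F(q))=True F(q)=True
s_1={p,q}: (((q U p) U X(s)) U (X(s) U F(q)))=True ((q U p) U X(s))=True (q U p)=True q=True p=True X(s)=False s=False (X(s) U F(q))=True F(q)=True
s_2={p}: (((q U p) U X(s)) U (X(s) U F(q)))=False ((q U p) U X(s))=True (q U p)=True q=False p=True X(s)=True s=False (X(s) U F(q))=False F(q)=False
s_3={r,s}: (((q U p) U X(s)) U (X(s) U F(q)))=False ((q U p) U X(s))=False (q U p)=False q=False p=False X(s)=False s=True (X(s) U F(q))=False F(q)=False
s_4={p,r}: (((q U p) U X(s)) U (X(s) U F(q)))=False ((q U p) U X(s))=True (q U p)=True q=False p=True X(s)=False s=False (X(s) U F(q))=False F(q)=False
s_5={p,r}: (((q U p) U X(s)) U (X(s) U F(q)))=False ((q U p) U X(s))=True (q U p)=True q=False p=True X(s)=True s=False (X(s) U F(q))=False F(q)=False
s_6={s}: (((q U p) U X(s)) U (X(s) U F(q)))=False ((q U p) U X(s))=False (q U p)=False q=False p=False X(s)=False s=True (X(s) U F(q))=False F(q)=False
Evaluating at position 2: result = False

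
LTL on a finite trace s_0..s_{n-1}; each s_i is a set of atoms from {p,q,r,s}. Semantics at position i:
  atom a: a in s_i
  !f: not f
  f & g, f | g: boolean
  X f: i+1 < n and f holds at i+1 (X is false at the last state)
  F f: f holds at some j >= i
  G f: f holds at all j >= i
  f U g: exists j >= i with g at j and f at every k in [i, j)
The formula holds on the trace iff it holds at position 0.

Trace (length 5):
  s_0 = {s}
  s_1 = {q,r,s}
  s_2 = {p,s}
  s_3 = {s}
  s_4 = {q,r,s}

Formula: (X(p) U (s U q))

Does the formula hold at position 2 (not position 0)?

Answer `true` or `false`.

Answer: true

Derivation:
s_0={s}: (X(p) U (s U q))=True X(p)=False p=False (s U q)=True s=True q=False
s_1={q,r,s}: (X(p) U (s U q))=True X(p)=True p=False (s U q)=True s=True q=True
s_2={p,s}: (X(p) U (s U q))=True X(p)=False p=True (s U q)=True s=True q=False
s_3={s}: (X(p) U (s U q))=True X(p)=False p=False (s U q)=True s=True q=False
s_4={q,r,s}: (X(p) U (s U q))=True X(p)=False p=False (s U q)=True s=True q=True
Evaluating at position 2: result = True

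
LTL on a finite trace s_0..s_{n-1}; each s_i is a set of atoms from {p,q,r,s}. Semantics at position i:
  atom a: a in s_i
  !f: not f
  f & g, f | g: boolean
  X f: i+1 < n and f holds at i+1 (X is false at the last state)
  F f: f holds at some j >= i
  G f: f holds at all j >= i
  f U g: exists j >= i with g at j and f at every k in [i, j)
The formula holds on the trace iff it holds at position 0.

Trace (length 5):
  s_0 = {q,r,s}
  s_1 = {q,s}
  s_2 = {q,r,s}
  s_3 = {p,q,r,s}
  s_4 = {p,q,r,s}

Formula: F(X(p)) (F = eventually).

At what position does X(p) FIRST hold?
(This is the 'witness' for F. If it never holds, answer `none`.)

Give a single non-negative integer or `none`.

Answer: 2

Derivation:
s_0={q,r,s}: X(p)=False p=False
s_1={q,s}: X(p)=False p=False
s_2={q,r,s}: X(p)=True p=False
s_3={p,q,r,s}: X(p)=True p=True
s_4={p,q,r,s}: X(p)=False p=True
F(X(p)) holds; first witness at position 2.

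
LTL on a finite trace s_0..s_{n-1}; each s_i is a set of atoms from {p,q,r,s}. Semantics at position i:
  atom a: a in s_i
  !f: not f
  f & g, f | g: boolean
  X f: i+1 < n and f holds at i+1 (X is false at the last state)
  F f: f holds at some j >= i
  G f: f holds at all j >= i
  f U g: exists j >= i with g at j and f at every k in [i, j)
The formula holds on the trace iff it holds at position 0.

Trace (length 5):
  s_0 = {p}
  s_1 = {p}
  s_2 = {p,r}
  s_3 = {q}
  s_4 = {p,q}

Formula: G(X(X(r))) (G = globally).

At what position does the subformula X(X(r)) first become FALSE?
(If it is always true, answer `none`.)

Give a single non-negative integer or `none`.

s_0={p}: X(X(r))=True X(r)=False r=False
s_1={p}: X(X(r))=False X(r)=True r=False
s_2={p,r}: X(X(r))=False X(r)=False r=True
s_3={q}: X(X(r))=False X(r)=False r=False
s_4={p,q}: X(X(r))=False X(r)=False r=False
G(X(X(r))) holds globally = False
First violation at position 1.

Answer: 1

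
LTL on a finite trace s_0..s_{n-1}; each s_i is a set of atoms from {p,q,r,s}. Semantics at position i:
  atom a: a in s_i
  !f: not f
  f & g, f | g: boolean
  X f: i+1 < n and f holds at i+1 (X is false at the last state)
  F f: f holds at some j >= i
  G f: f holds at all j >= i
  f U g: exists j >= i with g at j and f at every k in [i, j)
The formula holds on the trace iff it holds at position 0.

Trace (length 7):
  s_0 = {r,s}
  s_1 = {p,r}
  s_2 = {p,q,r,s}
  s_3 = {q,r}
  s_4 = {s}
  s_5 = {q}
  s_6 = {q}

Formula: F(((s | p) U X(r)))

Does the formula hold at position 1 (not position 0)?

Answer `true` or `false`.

Answer: true

Derivation:
s_0={r,s}: F(((s | p) U X(r)))=True ((s | p) U X(r))=True (s | p)=True s=True p=False X(r)=True r=True
s_1={p,r}: F(((s | p) U X(r)))=True ((s | p) U X(r))=True (s | p)=True s=False p=True X(r)=True r=True
s_2={p,q,r,s}: F(((s | p) U X(r)))=True ((s | p) U X(r))=True (s | p)=True s=True p=True X(r)=True r=True
s_3={q,r}: F(((s | p) U X(r)))=False ((s | p) U X(r))=False (s | p)=False s=False p=False X(r)=False r=True
s_4={s}: F(((s | p) U X(r)))=False ((s | p) U X(r))=False (s | p)=True s=True p=False X(r)=False r=False
s_5={q}: F(((s | p) U X(r)))=False ((s | p) U X(r))=False (s | p)=False s=False p=False X(r)=False r=False
s_6={q}: F(((s | p) U X(r)))=False ((s | p) U X(r))=False (s | p)=False s=False p=False X(r)=False r=False
Evaluating at position 1: result = True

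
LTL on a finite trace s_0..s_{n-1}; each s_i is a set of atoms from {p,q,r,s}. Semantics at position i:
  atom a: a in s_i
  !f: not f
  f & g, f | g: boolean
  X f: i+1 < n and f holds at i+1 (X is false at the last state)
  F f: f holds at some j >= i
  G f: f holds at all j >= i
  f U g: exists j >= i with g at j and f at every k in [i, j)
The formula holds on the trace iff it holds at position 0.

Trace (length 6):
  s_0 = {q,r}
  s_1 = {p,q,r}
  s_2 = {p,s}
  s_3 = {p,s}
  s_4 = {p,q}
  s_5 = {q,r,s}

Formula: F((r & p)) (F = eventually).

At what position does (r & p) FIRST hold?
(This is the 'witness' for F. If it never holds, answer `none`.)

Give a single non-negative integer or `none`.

Answer: 1

Derivation:
s_0={q,r}: (r & p)=False r=True p=False
s_1={p,q,r}: (r & p)=True r=True p=True
s_2={p,s}: (r & p)=False r=False p=True
s_3={p,s}: (r & p)=False r=False p=True
s_4={p,q}: (r & p)=False r=False p=True
s_5={q,r,s}: (r & p)=False r=True p=False
F((r & p)) holds; first witness at position 1.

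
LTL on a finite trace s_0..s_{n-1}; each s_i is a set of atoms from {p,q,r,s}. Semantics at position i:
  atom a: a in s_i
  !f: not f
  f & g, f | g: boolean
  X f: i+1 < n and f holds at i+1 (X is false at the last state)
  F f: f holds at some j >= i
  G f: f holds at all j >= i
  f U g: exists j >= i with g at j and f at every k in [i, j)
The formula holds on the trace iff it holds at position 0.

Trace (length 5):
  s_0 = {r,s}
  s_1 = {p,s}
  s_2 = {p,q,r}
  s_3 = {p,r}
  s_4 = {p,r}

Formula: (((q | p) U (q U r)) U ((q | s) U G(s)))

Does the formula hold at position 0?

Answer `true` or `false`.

s_0={r,s}: (((q | p) U (q U r)) U ((q | s) U G(s)))=False ((q | p) U (q U r))=True (q | p)=False q=False p=False (q U r)=True r=True ((q | s) U G(s))=False (q | s)=True s=True G(s)=False
s_1={p,s}: (((q | p) U (q U r)) U ((q | s) U G(s)))=False ((q | p) U (q U r))=True (q | p)=True q=False p=True (q U r)=False r=False ((q | s) U G(s))=False (q | s)=True s=True G(s)=False
s_2={p,q,r}: (((q | p) U (q U r)) U ((q | s) U G(s)))=False ((q | p) U (q U r))=True (q | p)=True q=True p=True (q U r)=True r=True ((q | s) U G(s))=False (q | s)=True s=False G(s)=False
s_3={p,r}: (((q | p) U (q U r)) U ((q | s) U G(s)))=False ((q | p) U (q U r))=True (q | p)=True q=False p=True (q U r)=True r=True ((q | s) U G(s))=False (q | s)=False s=False G(s)=False
s_4={p,r}: (((q | p) U (q U r)) U ((q | s) U G(s)))=False ((q | p) U (q U r))=True (q | p)=True q=False p=True (q U r)=True r=True ((q | s) U G(s))=False (q | s)=False s=False G(s)=False

Answer: false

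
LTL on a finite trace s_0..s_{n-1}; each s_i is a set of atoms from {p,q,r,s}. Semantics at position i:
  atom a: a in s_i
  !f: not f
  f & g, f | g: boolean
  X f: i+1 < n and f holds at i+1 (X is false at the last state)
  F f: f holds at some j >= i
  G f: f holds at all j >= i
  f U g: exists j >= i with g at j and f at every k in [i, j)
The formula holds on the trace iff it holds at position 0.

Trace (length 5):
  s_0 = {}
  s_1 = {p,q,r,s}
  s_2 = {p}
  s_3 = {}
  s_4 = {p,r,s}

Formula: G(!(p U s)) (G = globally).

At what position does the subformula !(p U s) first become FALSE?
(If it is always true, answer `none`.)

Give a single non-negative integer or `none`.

Answer: 1

Derivation:
s_0={}: !(p U s)=True (p U s)=False p=False s=False
s_1={p,q,r,s}: !(p U s)=False (p U s)=True p=True s=True
s_2={p}: !(p U s)=True (p U s)=False p=True s=False
s_3={}: !(p U s)=True (p U s)=False p=False s=False
s_4={p,r,s}: !(p U s)=False (p U s)=True p=True s=True
G(!(p U s)) holds globally = False
First violation at position 1.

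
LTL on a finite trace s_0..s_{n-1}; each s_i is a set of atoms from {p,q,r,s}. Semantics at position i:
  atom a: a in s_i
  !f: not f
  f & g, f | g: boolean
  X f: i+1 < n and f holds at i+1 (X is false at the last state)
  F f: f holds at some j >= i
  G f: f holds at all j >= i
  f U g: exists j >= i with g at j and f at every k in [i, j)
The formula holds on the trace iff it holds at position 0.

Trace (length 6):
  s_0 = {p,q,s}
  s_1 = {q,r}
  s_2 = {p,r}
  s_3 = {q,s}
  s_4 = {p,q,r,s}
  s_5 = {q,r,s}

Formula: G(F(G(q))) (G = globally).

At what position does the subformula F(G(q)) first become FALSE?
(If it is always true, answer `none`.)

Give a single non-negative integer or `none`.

Answer: none

Derivation:
s_0={p,q,s}: F(G(q))=True G(q)=False q=True
s_1={q,r}: F(G(q))=True G(q)=False q=True
s_2={p,r}: F(G(q))=True G(q)=False q=False
s_3={q,s}: F(G(q))=True G(q)=True q=True
s_4={p,q,r,s}: F(G(q))=True G(q)=True q=True
s_5={q,r,s}: F(G(q))=True G(q)=True q=True
G(F(G(q))) holds globally = True
No violation — formula holds at every position.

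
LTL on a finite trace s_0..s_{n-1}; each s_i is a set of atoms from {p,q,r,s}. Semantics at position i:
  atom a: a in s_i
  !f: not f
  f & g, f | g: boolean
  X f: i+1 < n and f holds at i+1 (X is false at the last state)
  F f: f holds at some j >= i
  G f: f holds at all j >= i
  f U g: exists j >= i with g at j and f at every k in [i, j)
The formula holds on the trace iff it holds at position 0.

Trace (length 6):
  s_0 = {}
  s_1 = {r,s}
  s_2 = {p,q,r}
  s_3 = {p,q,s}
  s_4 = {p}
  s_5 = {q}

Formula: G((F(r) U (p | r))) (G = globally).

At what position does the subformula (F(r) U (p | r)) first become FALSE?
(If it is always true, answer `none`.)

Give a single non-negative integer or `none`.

Answer: 5

Derivation:
s_0={}: (F(r) U (p | r))=True F(r)=True r=False (p | r)=False p=False
s_1={r,s}: (F(r) U (p | r))=True F(r)=True r=True (p | r)=True p=False
s_2={p,q,r}: (F(r) U (p | r))=True F(r)=True r=True (p | r)=True p=True
s_3={p,q,s}: (F(r) U (p | r))=True F(r)=False r=False (p | r)=True p=True
s_4={p}: (F(r) U (p | r))=True F(r)=False r=False (p | r)=True p=True
s_5={q}: (F(r) U (p | r))=False F(r)=False r=False (p | r)=False p=False
G((F(r) U (p | r))) holds globally = False
First violation at position 5.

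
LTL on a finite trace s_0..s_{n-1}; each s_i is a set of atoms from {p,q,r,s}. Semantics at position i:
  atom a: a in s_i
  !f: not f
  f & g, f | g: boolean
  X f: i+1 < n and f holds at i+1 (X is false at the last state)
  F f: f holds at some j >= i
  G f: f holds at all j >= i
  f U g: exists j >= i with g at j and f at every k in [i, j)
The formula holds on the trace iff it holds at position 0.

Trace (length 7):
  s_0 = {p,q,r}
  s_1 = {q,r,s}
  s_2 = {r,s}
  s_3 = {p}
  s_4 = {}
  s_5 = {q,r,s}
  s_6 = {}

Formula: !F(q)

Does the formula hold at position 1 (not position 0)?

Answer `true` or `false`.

Answer: false

Derivation:
s_0={p,q,r}: !F(q)=False F(q)=True q=True
s_1={q,r,s}: !F(q)=False F(q)=True q=True
s_2={r,s}: !F(q)=False F(q)=True q=False
s_3={p}: !F(q)=False F(q)=True q=False
s_4={}: !F(q)=False F(q)=True q=False
s_5={q,r,s}: !F(q)=False F(q)=True q=True
s_6={}: !F(q)=True F(q)=False q=False
Evaluating at position 1: result = False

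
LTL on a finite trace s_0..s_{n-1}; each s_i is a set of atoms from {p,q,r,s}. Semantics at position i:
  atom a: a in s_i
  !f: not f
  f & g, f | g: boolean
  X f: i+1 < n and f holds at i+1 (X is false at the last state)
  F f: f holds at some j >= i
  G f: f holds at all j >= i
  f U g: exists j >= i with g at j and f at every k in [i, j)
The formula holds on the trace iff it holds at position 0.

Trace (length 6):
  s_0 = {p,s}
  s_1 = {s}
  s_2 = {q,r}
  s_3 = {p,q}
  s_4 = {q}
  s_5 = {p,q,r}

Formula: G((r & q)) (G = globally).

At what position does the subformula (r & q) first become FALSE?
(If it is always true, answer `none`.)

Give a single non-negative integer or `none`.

Answer: 0

Derivation:
s_0={p,s}: (r & q)=False r=False q=False
s_1={s}: (r & q)=False r=False q=False
s_2={q,r}: (r & q)=True r=True q=True
s_3={p,q}: (r & q)=False r=False q=True
s_4={q}: (r & q)=False r=False q=True
s_5={p,q,r}: (r & q)=True r=True q=True
G((r & q)) holds globally = False
First violation at position 0.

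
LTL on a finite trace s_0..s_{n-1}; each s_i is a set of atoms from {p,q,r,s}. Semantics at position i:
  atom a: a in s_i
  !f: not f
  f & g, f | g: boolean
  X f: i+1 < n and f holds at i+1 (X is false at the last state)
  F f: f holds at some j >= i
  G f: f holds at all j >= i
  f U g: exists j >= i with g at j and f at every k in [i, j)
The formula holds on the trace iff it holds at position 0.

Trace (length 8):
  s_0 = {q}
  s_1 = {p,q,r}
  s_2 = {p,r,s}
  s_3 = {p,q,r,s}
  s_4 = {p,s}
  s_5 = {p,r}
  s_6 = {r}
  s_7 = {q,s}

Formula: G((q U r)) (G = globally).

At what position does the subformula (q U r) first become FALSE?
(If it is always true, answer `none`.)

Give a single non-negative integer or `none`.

Answer: 4

Derivation:
s_0={q}: (q U r)=True q=True r=False
s_1={p,q,r}: (q U r)=True q=True r=True
s_2={p,r,s}: (q U r)=True q=False r=True
s_3={p,q,r,s}: (q U r)=True q=True r=True
s_4={p,s}: (q U r)=False q=False r=False
s_5={p,r}: (q U r)=True q=False r=True
s_6={r}: (q U r)=True q=False r=True
s_7={q,s}: (q U r)=False q=True r=False
G((q U r)) holds globally = False
First violation at position 4.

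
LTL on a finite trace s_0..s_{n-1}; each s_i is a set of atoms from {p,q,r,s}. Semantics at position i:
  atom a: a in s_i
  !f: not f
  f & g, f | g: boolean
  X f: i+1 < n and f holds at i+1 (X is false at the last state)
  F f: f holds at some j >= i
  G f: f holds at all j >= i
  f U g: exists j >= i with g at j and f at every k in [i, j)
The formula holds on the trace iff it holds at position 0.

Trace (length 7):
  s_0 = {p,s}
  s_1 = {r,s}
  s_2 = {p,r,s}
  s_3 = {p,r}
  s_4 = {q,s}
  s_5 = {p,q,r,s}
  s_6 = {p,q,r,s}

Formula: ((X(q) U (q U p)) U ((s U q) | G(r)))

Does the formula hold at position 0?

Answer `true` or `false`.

s_0={p,s}: ((X(q) U (q U p)) U ((s U q) | G(r)))=False (X(q) U (q U p))=True X(q)=False q=False (q U p)=True p=True ((s U q) | G(r))=False (s U q)=False s=True G(r)=False r=False
s_1={r,s}: ((X(q) U (q U p)) U ((s U q) | G(r)))=False (X(q) U (q U p))=False X(q)=False q=False (q U p)=False p=False ((s U q) | G(r))=False (s U q)=False s=True G(r)=False r=True
s_2={p,r,s}: ((X(q) U (q U p)) U ((s U q) | G(r)))=True (X(q) U (q U p))=True X(q)=False q=False (q U p)=True p=True ((s U q) | G(r))=False (s U q)=False s=True G(r)=False r=True
s_3={p,r}: ((X(q) U (q U p)) U ((s U q) | G(r)))=True (X(q) U (q U p))=True X(q)=True q=False (q U p)=True p=True ((s U q) | G(r))=False (s U q)=False s=False G(r)=False r=True
s_4={q,s}: ((X(q) U (q U p)) U ((s U q) | G(r)))=True (X(q) U (q U p))=True X(q)=True q=True (q U p)=True p=False ((s U q) | G(r))=True (s U q)=True s=True G(r)=False r=False
s_5={p,q,r,s}: ((X(q) U (q U p)) U ((s U q) | G(r)))=True (X(q) U (q U p))=True X(q)=True q=True (q U p)=True p=True ((s U q) | G(r))=True (s U q)=True s=True G(r)=True r=True
s_6={p,q,r,s}: ((X(q) U (q U p)) U ((s U q) | G(r)))=True (X(q) U (q U p))=True X(q)=False q=True (q U p)=True p=True ((s U q) | G(r))=True (s U q)=True s=True G(r)=True r=True

Answer: false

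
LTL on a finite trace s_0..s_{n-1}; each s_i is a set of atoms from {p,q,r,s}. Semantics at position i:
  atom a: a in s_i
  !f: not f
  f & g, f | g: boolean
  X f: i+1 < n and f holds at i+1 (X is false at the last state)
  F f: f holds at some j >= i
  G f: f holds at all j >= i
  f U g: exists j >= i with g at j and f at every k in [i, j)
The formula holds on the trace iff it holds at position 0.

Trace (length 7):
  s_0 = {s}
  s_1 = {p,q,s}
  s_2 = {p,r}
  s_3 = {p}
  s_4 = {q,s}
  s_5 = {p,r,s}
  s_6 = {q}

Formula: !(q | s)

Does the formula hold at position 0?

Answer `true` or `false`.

Answer: false

Derivation:
s_0={s}: !(q | s)=False (q | s)=True q=False s=True
s_1={p,q,s}: !(q | s)=False (q | s)=True q=True s=True
s_2={p,r}: !(q | s)=True (q | s)=False q=False s=False
s_3={p}: !(q | s)=True (q | s)=False q=False s=False
s_4={q,s}: !(q | s)=False (q | s)=True q=True s=True
s_5={p,r,s}: !(q | s)=False (q | s)=True q=False s=True
s_6={q}: !(q | s)=False (q | s)=True q=True s=False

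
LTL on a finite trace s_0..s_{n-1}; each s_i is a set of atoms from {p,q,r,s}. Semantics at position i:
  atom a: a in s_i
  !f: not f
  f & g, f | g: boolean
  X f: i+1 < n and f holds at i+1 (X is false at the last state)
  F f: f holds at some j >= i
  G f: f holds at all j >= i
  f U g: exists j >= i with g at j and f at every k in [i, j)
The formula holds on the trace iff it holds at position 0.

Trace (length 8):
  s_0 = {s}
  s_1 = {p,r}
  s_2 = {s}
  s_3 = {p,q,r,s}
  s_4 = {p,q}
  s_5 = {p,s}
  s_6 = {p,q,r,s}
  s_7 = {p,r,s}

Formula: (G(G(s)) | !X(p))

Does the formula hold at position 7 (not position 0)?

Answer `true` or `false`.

Answer: true

Derivation:
s_0={s}: (G(G(s)) | !X(p))=False G(G(s))=False G(s)=False s=True !X(p)=False X(p)=True p=False
s_1={p,r}: (G(G(s)) | !X(p))=True G(G(s))=False G(s)=False s=False !X(p)=True X(p)=False p=True
s_2={s}: (G(G(s)) | !X(p))=False G(G(s))=False G(s)=False s=True !X(p)=False X(p)=True p=False
s_3={p,q,r,s}: (G(G(s)) | !X(p))=False G(G(s))=False G(s)=False s=True !X(p)=False X(p)=True p=True
s_4={p,q}: (G(G(s)) | !X(p))=False G(G(s))=False G(s)=False s=False !X(p)=False X(p)=True p=True
s_5={p,s}: (G(G(s)) | !X(p))=True G(G(s))=True G(s)=True s=True !X(p)=False X(p)=True p=True
s_6={p,q,r,s}: (G(G(s)) | !X(p))=True G(G(s))=True G(s)=True s=True !X(p)=False X(p)=True p=True
s_7={p,r,s}: (G(G(s)) | !X(p))=True G(G(s))=True G(s)=True s=True !X(p)=True X(p)=False p=True
Evaluating at position 7: result = True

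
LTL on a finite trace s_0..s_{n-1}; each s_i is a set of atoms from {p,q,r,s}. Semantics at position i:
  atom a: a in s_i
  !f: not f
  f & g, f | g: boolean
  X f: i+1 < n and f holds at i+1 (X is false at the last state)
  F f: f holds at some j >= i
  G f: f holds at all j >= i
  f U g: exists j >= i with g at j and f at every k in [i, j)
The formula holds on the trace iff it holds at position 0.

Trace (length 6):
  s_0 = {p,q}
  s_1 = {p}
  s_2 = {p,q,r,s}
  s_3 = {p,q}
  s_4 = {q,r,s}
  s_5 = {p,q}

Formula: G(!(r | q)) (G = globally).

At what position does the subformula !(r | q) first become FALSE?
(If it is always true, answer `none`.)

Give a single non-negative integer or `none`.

Answer: 0

Derivation:
s_0={p,q}: !(r | q)=False (r | q)=True r=False q=True
s_1={p}: !(r | q)=True (r | q)=False r=False q=False
s_2={p,q,r,s}: !(r | q)=False (r | q)=True r=True q=True
s_3={p,q}: !(r | q)=False (r | q)=True r=False q=True
s_4={q,r,s}: !(r | q)=False (r | q)=True r=True q=True
s_5={p,q}: !(r | q)=False (r | q)=True r=False q=True
G(!(r | q)) holds globally = False
First violation at position 0.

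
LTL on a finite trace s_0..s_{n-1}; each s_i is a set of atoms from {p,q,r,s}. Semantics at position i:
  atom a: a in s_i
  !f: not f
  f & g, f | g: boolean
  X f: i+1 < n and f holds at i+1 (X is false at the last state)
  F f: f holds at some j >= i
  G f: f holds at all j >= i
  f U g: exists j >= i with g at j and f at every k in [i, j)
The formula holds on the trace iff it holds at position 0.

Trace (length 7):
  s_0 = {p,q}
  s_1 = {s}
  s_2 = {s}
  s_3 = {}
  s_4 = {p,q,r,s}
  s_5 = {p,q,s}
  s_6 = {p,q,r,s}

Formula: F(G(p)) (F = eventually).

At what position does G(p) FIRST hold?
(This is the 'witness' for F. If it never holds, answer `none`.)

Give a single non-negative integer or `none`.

Answer: 4

Derivation:
s_0={p,q}: G(p)=False p=True
s_1={s}: G(p)=False p=False
s_2={s}: G(p)=False p=False
s_3={}: G(p)=False p=False
s_4={p,q,r,s}: G(p)=True p=True
s_5={p,q,s}: G(p)=True p=True
s_6={p,q,r,s}: G(p)=True p=True
F(G(p)) holds; first witness at position 4.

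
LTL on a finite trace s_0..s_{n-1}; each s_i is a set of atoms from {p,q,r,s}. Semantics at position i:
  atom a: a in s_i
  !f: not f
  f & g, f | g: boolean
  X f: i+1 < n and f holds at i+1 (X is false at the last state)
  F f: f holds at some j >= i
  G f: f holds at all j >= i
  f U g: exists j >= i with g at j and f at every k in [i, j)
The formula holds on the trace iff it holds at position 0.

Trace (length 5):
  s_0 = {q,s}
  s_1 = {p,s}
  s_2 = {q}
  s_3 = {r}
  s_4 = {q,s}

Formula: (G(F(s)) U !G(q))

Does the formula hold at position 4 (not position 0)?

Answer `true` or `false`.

s_0={q,s}: (G(F(s)) U !G(q))=True G(F(s))=True F(s)=True s=True !G(q)=True G(q)=False q=True
s_1={p,s}: (G(F(s)) U !G(q))=True G(F(s))=True F(s)=True s=True !G(q)=True G(q)=False q=False
s_2={q}: (G(F(s)) U !G(q))=True G(F(s))=True F(s)=True s=False !G(q)=True G(q)=False q=True
s_3={r}: (G(F(s)) U !G(q))=True G(F(s))=True F(s)=True s=False !G(q)=True G(q)=False q=False
s_4={q,s}: (G(F(s)) U !G(q))=False G(F(s))=True F(s)=True s=True !G(q)=False G(q)=True q=True
Evaluating at position 4: result = False

Answer: false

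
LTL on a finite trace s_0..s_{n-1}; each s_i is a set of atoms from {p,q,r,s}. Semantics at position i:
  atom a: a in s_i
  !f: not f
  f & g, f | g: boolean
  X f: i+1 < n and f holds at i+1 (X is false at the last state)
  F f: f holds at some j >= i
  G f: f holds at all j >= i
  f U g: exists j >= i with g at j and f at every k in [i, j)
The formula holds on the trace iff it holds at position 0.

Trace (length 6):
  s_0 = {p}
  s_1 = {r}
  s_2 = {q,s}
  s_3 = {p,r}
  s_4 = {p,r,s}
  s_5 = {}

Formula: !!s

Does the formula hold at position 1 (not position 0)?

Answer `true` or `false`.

s_0={p}: !!s=False !s=True s=False
s_1={r}: !!s=False !s=True s=False
s_2={q,s}: !!s=True !s=False s=True
s_3={p,r}: !!s=False !s=True s=False
s_4={p,r,s}: !!s=True !s=False s=True
s_5={}: !!s=False !s=True s=False
Evaluating at position 1: result = False

Answer: false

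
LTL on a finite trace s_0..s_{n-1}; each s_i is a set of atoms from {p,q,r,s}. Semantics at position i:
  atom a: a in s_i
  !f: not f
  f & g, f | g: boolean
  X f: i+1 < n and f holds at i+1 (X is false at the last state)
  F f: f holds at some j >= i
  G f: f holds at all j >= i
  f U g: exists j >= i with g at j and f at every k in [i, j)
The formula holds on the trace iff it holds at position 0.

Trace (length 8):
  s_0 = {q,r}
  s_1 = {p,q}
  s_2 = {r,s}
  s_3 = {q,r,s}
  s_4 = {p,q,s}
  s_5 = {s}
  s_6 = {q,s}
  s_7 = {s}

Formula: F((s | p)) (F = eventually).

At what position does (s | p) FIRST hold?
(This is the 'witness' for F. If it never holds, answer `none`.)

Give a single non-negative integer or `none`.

Answer: 1

Derivation:
s_0={q,r}: (s | p)=False s=False p=False
s_1={p,q}: (s | p)=True s=False p=True
s_2={r,s}: (s | p)=True s=True p=False
s_3={q,r,s}: (s | p)=True s=True p=False
s_4={p,q,s}: (s | p)=True s=True p=True
s_5={s}: (s | p)=True s=True p=False
s_6={q,s}: (s | p)=True s=True p=False
s_7={s}: (s | p)=True s=True p=False
F((s | p)) holds; first witness at position 1.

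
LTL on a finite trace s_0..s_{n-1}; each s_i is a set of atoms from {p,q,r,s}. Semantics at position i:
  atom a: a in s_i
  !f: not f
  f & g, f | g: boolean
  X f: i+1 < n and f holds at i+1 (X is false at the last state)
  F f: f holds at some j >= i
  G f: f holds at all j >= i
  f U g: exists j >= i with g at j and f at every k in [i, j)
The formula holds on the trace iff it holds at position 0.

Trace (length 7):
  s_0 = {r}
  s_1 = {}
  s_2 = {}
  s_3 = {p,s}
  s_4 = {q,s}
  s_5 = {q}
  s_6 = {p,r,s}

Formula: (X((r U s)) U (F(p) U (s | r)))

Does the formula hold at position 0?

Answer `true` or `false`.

s_0={r}: (X((r U s)) U (F(p) U (s | r)))=True X((r U s))=False (r U s)=False r=True s=False (F(p) U (s | r))=True F(p)=True p=False (s | r)=True
s_1={}: (X((r U s)) U (F(p) U (s | r)))=True X((r U s))=False (r U s)=False r=False s=False (F(p) U (s | r))=True F(p)=True p=False (s | r)=False
s_2={}: (X((r U s)) U (F(p) U (s | r)))=True X((r U s))=True (r U s)=False r=False s=False (F(p) U (s | r))=True F(p)=True p=False (s | r)=False
s_3={p,s}: (X((r U s)) U (F(p) U (s | r)))=True X((r U s))=True (r U s)=True r=False s=True (F(p) U (s | r))=True F(p)=True p=True (s | r)=True
s_4={q,s}: (X((r U s)) U (F(p) U (s | r)))=True X((r U s))=False (r U s)=True r=False s=True (F(p) U (s | r))=True F(p)=True p=False (s | r)=True
s_5={q}: (X((r U s)) U (F(p) U (s | r)))=True X((r U s))=True (r U s)=False r=False s=False (F(p) U (s | r))=True F(p)=True p=False (s | r)=False
s_6={p,r,s}: (X((r U s)) U (F(p) U (s | r)))=True X((r U s))=False (r U s)=True r=True s=True (F(p) U (s | r))=True F(p)=True p=True (s | r)=True

Answer: true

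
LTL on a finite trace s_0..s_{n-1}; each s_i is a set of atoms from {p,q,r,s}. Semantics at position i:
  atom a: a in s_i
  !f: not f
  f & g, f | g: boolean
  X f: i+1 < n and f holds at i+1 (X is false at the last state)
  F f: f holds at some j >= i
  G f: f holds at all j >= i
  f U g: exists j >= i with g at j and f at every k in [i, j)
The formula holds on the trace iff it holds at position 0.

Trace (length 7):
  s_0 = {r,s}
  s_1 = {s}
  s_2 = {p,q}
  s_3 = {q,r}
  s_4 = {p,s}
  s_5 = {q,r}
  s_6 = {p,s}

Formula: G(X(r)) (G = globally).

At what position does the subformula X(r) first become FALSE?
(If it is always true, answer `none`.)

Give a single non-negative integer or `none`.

s_0={r,s}: X(r)=False r=True
s_1={s}: X(r)=False r=False
s_2={p,q}: X(r)=True r=False
s_3={q,r}: X(r)=False r=True
s_4={p,s}: X(r)=True r=False
s_5={q,r}: X(r)=False r=True
s_6={p,s}: X(r)=False r=False
G(X(r)) holds globally = False
First violation at position 0.

Answer: 0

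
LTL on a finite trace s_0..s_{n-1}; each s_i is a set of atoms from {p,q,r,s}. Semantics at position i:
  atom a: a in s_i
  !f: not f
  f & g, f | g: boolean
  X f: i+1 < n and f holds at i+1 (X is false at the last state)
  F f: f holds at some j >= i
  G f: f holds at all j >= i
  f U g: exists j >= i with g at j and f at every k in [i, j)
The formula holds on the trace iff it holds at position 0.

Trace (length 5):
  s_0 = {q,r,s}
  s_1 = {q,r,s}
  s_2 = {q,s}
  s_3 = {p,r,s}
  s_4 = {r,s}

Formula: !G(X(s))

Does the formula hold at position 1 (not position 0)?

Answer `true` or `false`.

Answer: true

Derivation:
s_0={q,r,s}: !G(X(s))=True G(X(s))=False X(s)=True s=True
s_1={q,r,s}: !G(X(s))=True G(X(s))=False X(s)=True s=True
s_2={q,s}: !G(X(s))=True G(X(s))=False X(s)=True s=True
s_3={p,r,s}: !G(X(s))=True G(X(s))=False X(s)=True s=True
s_4={r,s}: !G(X(s))=True G(X(s))=False X(s)=False s=True
Evaluating at position 1: result = True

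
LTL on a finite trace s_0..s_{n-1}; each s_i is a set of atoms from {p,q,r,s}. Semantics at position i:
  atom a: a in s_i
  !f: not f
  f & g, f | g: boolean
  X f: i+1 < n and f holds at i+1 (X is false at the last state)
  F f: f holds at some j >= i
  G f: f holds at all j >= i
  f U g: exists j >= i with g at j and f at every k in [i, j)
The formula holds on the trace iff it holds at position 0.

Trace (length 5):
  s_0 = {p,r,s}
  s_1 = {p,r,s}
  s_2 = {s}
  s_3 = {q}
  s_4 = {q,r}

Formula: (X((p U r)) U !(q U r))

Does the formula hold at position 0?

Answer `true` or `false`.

s_0={p,r,s}: (X((p U r)) U !(q U r))=False X((p U r))=True (p U r)=True p=True r=True !(q U r)=False (q U r)=True q=False
s_1={p,r,s}: (X((p U r)) U !(q U r))=False X((p U r))=False (p U r)=True p=True r=True !(q U r)=False (q U r)=True q=False
s_2={s}: (X((p U r)) U !(q U r))=True X((p U r))=False (p U r)=False p=False r=False !(q U r)=True (q U r)=False q=False
s_3={q}: (X((p U r)) U !(q U r))=False X((p U r))=True (p U r)=False p=False r=False !(q U r)=False (q U r)=True q=True
s_4={q,r}: (X((p U r)) U !(q U r))=False X((p U r))=False (p U r)=True p=False r=True !(q U r)=False (q U r)=True q=True

Answer: false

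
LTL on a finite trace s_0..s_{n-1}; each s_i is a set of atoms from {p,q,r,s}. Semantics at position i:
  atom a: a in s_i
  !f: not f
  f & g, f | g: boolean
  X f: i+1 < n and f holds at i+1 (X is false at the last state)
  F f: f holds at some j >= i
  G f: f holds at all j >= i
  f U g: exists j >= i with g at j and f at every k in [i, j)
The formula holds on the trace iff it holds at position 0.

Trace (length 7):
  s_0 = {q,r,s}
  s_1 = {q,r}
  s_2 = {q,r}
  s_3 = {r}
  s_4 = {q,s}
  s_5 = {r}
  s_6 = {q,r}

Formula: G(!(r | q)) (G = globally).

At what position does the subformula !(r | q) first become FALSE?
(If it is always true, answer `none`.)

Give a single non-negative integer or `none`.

s_0={q,r,s}: !(r | q)=False (r | q)=True r=True q=True
s_1={q,r}: !(r | q)=False (r | q)=True r=True q=True
s_2={q,r}: !(r | q)=False (r | q)=True r=True q=True
s_3={r}: !(r | q)=False (r | q)=True r=True q=False
s_4={q,s}: !(r | q)=False (r | q)=True r=False q=True
s_5={r}: !(r | q)=False (r | q)=True r=True q=False
s_6={q,r}: !(r | q)=False (r | q)=True r=True q=True
G(!(r | q)) holds globally = False
First violation at position 0.

Answer: 0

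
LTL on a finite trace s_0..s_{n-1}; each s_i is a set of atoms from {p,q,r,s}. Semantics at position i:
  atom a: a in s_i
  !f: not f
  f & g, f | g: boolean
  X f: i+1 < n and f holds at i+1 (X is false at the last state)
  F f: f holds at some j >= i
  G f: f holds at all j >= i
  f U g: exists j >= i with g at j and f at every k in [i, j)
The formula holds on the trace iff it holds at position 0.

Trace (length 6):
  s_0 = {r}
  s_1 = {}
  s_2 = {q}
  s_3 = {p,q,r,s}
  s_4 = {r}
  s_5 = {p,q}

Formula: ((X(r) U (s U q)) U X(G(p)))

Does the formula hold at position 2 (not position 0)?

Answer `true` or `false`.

Answer: true

Derivation:
s_0={r}: ((X(r) U (s U q)) U X(G(p)))=False (X(r) U (s U q))=False X(r)=False r=True (s U q)=False s=False q=False X(G(p))=False G(p)=False p=False
s_1={}: ((X(r) U (s U q)) U X(G(p)))=False (X(r) U (s U q))=False X(r)=False r=False (s U q)=False s=False q=False X(G(p))=False G(p)=False p=False
s_2={q}: ((X(r) U (s U q)) U X(G(p)))=True (X(r) U (s U q))=True X(r)=True r=False (s U q)=True s=False q=True X(G(p))=False G(p)=False p=False
s_3={p,q,r,s}: ((X(r) U (s U q)) U X(G(p)))=True (X(r) U (s U q))=True X(r)=True r=True (s U q)=True s=True q=True X(G(p))=False G(p)=False p=True
s_4={r}: ((X(r) U (s U q)) U X(G(p)))=True (X(r) U (s U q))=False X(r)=False r=True (s U q)=False s=False q=False X(G(p))=True G(p)=False p=False
s_5={p,q}: ((X(r) U (s U q)) U X(G(p)))=False (X(r) U (s U q))=True X(r)=False r=False (s U q)=True s=False q=True X(G(p))=False G(p)=True p=True
Evaluating at position 2: result = True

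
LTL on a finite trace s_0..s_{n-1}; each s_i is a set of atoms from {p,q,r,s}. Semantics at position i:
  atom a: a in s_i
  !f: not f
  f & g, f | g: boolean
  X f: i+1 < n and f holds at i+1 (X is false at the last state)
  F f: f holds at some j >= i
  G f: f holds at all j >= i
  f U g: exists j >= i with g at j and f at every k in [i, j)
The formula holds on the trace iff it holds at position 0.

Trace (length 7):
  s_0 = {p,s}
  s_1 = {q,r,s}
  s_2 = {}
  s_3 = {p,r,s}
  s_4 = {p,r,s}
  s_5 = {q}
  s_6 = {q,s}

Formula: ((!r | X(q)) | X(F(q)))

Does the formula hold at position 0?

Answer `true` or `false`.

s_0={p,s}: ((!r | X(q)) | X(F(q)))=True (!r | X(q))=True !r=True r=False X(q)=True q=False X(F(q))=True F(q)=True
s_1={q,r,s}: ((!r | X(q)) | X(F(q)))=True (!r | X(q))=False !r=False r=True X(q)=False q=True X(F(q))=True F(q)=True
s_2={}: ((!r | X(q)) | X(F(q)))=True (!r | X(q))=True !r=True r=False X(q)=False q=False X(F(q))=True F(q)=True
s_3={p,r,s}: ((!r | X(q)) | X(F(q)))=True (!r | X(q))=False !r=False r=True X(q)=False q=False X(F(q))=True F(q)=True
s_4={p,r,s}: ((!r | X(q)) | X(F(q)))=True (!r | X(q))=True !r=False r=True X(q)=True q=False X(F(q))=True F(q)=True
s_5={q}: ((!r | X(q)) | X(F(q)))=True (!r | X(q))=True !r=True r=False X(q)=True q=True X(F(q))=True F(q)=True
s_6={q,s}: ((!r | X(q)) | X(F(q)))=True (!r | X(q))=True !r=True r=False X(q)=False q=True X(F(q))=False F(q)=True

Answer: true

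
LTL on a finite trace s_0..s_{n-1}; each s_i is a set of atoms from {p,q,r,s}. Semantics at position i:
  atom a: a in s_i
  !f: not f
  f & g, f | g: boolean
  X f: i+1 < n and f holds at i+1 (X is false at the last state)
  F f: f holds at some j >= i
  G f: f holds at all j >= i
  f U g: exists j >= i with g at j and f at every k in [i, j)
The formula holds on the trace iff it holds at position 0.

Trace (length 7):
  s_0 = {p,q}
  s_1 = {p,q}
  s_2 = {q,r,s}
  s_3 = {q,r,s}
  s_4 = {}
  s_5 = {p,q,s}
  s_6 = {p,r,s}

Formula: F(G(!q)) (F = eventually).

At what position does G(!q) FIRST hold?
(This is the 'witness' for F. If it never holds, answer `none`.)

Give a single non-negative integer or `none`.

Answer: 6

Derivation:
s_0={p,q}: G(!q)=False !q=False q=True
s_1={p,q}: G(!q)=False !q=False q=True
s_2={q,r,s}: G(!q)=False !q=False q=True
s_3={q,r,s}: G(!q)=False !q=False q=True
s_4={}: G(!q)=False !q=True q=False
s_5={p,q,s}: G(!q)=False !q=False q=True
s_6={p,r,s}: G(!q)=True !q=True q=False
F(G(!q)) holds; first witness at position 6.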